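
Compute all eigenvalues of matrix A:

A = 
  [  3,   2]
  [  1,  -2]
λ = (1 + √33)/2, (1 - √33)/2  (≈ 3.372, -2.372)

tr(A) = 1, det(A) = -8
Characteristic polynomial: λ² - tr(A)λ + det(A) = λ² - λ - 8
λ² - λ - 8 = 0  ⇒  λ = (1 ± √((-1)² - 4·(-8)))/2 = (1 ± √(33))/2
  = (1 + √33)/2,  (1 - √33)/2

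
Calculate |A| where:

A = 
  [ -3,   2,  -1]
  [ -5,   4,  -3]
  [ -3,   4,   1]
-12

Cofactor expansion along row 1:
det(A) = (-3)·((4)(1) - (-3)(4)) - (2)·((-5)(1) - (-3)(-3)) + (-1)·((-5)(4) - (4)(-3))
  = (-3)(16) - (2)(-14) + (-1)(-8)
  = -12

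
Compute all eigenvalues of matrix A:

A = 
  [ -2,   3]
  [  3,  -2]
tr(A) = -4, det(A) = -5
Characteristic polynomial: λ² - tr(A)λ + det(A) = λ² + 4λ - 5
λ² + 4λ - 5 = (λ + 5)(λ - 1)

λ = 1, -5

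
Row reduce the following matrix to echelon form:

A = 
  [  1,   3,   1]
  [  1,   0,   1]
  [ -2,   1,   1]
Row operations:
R2 → R2 - (1)·R1
R3 → R3 + (2)·R1
R3 → R3 + (7/3)·R2

Resulting echelon form:
REF = 
  [  1,   3,   1]
  [  0,  -3,   0]
  [  0,   0,   3]

Rank = 3 (number of non-zero pivot rows).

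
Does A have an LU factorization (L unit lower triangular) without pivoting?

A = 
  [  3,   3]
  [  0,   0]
Yes.
A[1,1] = 3 ≠ 0, so Gaussian elimination proceeds without a row swap: multiplier ℓ₂₁ = (0)/(3) = 0, and U[2,2] = 0 - (0)(3) = 0.
L = 
  [  1,   0]
  [  0,   1]
U = 
  [  3,   3]
  [  0,   0]
Check row 2 of LU: [(0)(3), (0)(3) + 0] = [0, 0] = row 2 of A ✓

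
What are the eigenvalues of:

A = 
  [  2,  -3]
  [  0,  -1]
λ = 2, -1

tr(A) = 1, det(A) = -2
Characteristic polynomial: λ² - tr(A)λ + det(A) = λ² - λ - 2
λ² - λ - 2 = (λ + 1)(λ - 2)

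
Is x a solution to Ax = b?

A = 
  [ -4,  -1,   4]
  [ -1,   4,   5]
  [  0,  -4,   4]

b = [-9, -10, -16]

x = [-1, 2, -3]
No

Ax = [-10, -6, -20] ≠ b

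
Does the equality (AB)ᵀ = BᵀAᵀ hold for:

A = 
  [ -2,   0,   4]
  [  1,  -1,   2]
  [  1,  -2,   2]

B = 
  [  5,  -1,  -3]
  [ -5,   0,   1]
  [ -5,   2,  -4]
Yes

(AB)ᵀ = 
  [-30,   0,   5]
  [ 10,   3,   3]
  [-10, -12, -13]

BᵀAᵀ = 
  [-30,   0,   5]
  [ 10,   3,   3]
  [-10, -12, -13]

Both sides are equal — this is the standard identity (AB)ᵀ = BᵀAᵀ, which holds for all A, B.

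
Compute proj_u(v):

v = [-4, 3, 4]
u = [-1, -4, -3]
proj_u(v) = [10/13, 40/13, 30/13]

v·u = (-4)(-1) + (3)(-4) + (4)(-3) = -20
u·u = (-1)² + (-4)² + (-3)² = 26
proj_u(v) = (v·u / u·u) × u = (-20/26) × u = (-10/13) × u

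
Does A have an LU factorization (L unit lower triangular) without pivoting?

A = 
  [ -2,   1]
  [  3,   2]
Yes.
A[1,1] = -2 ≠ 0, so Gaussian elimination proceeds without a row swap: multiplier ℓ₂₁ = (3)/(-2) = -3/2, and U[2,2] = 2 - (-3/2)(1) = 7/2.
L = 
  [   1,    0]
  [-3/2,    1]
U = 
  [ -2,   1]
  [  0, 7/2]
Check row 2 of LU: [(-3/2)(-2), (-3/2)(1) + (7/2)] = [3, 2] = row 2 of A ✓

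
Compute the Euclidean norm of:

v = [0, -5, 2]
5.385

||v||₂ = √((0)² + (-5)² + (2)²) = √29 = 5.385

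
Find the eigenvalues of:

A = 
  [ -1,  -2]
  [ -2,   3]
tr(A) = 2, det(A) = -7
Characteristic polynomial: λ² - tr(A)λ + det(A) = λ² - 2λ - 7
λ² - 2λ - 7 = 0  ⇒  λ = (2 ± √((-2)² - 4·(-7)))/2 = (2 ± √(32))/2
  = 1 + 2√2,  1 - 2√2

λ = 1 + 2√2, 1 - 2√2  (≈ 3.828, -1.828)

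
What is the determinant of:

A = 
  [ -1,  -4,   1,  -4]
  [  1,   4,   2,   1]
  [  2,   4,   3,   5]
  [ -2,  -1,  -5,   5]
-114

Cofactor expansion along row 1: det(A) = a₁₁M₁₁ - a₁₂M₁₂ + a₁₃M₁₃ - a₁₄M₁₄

M₁₁ = det[[4, 2, 1]; [4, 3, 5]; [-1, -5, 5]]
  = (4)·((3)(5) - (5)(-5)) - (2)·((4)(5) - (5)(-1)) + (1)·((4)(-5) - (3)(-1))
  = (4)(40) - (2)(25) + (1)(-17)
  = 93
M₁₂ = det[[1, 2, 1]; [2, 3, 5]; [-2, -5, 5]]
  = (1)·((3)(5) - (5)(-5)) - (2)·((2)(5) - (5)(-2)) + (1)·((2)(-5) - (3)(-2))
  = (1)(40) - (2)(20) + (1)(-4)
  = -4
M₁₃ = det[[1, 4, 1]; [2, 4, 5]; [-2, -1, 5]]
  = (1)·((4)(5) - (5)(-1)) - (4)·((2)(5) - (5)(-2)) + (1)·((2)(-1) - (4)(-2))
  = (1)(25) - (4)(20) + (1)(6)
  = -49
M₁₄ = det[[1, 4, 2]; [2, 4, 3]; [-2, -1, -5]]
  = (1)·((4)(-5) - (3)(-1)) - (4)·((2)(-5) - (3)(-2)) + (2)·((2)(-1) - (4)(-2))
  = (1)(-17) - (4)(-4) + (2)(6)
  = 11

det(A) = (-1)(93) - (-4)(-4) + (1)(-49) - (-4)(11) = -114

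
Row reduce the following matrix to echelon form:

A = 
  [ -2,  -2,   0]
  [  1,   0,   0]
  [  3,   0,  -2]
Row operations:
R2 → R2 + (1/2)·R1
R3 → R3 + (3/2)·R1
R3 → R3 - (3)·R2

Resulting echelon form:
REF = 
  [ -2,  -2,   0]
  [  0,  -1,   0]
  [  0,   0,  -2]

Rank = 3 (number of non-zero pivot rows).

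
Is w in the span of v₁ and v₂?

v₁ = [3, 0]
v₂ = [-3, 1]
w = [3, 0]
Yes

Form the augmented matrix and row-reduce:
[v₁|v₂|w] = 
  [  3,  -3,   3]
  [  0,   1,   0]
(already in echelon form — no row operations needed)

No row of the form [0 0 | nonzero], so the system is consistent. Back-substitution gives c₁ = 1, c₂ = 0: w = (1)·v₁ + (0)·v₂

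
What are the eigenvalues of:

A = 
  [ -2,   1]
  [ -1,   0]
tr(A) = -2, det(A) = 1
Characteristic polynomial: λ² - tr(A)λ + det(A) = λ² + 2λ + 1
λ² + 2λ + 1 = (λ + 1)²

λ = -1, -1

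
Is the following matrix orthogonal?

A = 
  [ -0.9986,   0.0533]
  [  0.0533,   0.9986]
Yes

AᵀA = 
  [  1,   0]
  [  0,   1]
≈ I (equal to I up to the 4-dp rounding of the entries)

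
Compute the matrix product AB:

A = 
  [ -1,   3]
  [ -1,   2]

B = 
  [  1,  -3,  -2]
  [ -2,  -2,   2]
A is 2×2 and B is 2×3, so AB is 2×3. Each entry is (row of A)·(column of B):
AB[1,1] = (-1)(1) + (3)(-2) = -7
AB[1,2] = (-1)(-3) + (3)(-2) = -3
AB[1,3] = (-1)(-2) + (3)(2) = 8
AB[2,1] = (-1)(1) + (2)(-2) = -5
AB[2,2] = (-1)(-3) + (2)(-2) = -1
AB[2,3] = (-1)(-2) + (2)(2) = 6

AB = 
  [ -7,  -3,   8]
  [ -5,  -1,   6]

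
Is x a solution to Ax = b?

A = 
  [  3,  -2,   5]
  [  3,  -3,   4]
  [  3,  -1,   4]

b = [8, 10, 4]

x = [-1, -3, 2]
No

Ax = [13, 14, 8] ≠ b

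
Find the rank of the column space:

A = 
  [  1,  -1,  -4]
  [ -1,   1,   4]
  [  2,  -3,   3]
Row reduce:
R2 → R2 + (1)·R1
R3 → R3 - (2)·R1
Swap R2 ↔ R3
REF = 
  [  1,  -1,  -4]
  [  0,  -1,  11]
  [  0,   0,   0]
Pivot columns: 1, 2 → 2 pivots.
dim(Col(A)) = number of pivot columns = 2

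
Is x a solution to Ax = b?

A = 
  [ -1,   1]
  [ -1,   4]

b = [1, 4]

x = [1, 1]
No

Ax = [0, 3] ≠ b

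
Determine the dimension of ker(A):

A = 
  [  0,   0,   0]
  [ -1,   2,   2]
nullity(A) = 2

Row reduce:
Swap R1 ↔ R2
REF = 
  [ -1,   2,   2]
  [  0,   0,   0]
Pivot columns: 1 → 1 pivot.
rank(A) = 1, so nullity(A) = 3 - 1 = 2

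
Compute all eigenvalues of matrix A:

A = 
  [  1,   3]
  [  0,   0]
tr(A) = 1, det(A) = 0
Characteristic polynomial: λ² - tr(A)λ + det(A) = λ² - λ
λ² - λ = λ(λ - 1)

λ = 1, 0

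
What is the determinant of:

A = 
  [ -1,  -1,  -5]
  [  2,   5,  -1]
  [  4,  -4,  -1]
Cofactor expansion along row 1:
det(A) = (-1)·((5)(-1) - (-1)(-4)) - (-1)·((2)(-1) - (-1)(4)) + (-5)·((2)(-4) - (5)(4))
  = (-1)(-9) - (-1)(2) + (-5)(-28)
  = 151

det(A) = 151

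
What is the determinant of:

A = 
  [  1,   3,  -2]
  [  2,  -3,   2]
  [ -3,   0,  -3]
27

Cofactor expansion along row 1:
det(A) = (1)·((-3)(-3) - (2)(0)) - (3)·((2)(-3) - (2)(-3)) + (-2)·((2)(0) - (-3)(-3))
  = (1)(9) - (3)(0) + (-2)(-9)
  = 27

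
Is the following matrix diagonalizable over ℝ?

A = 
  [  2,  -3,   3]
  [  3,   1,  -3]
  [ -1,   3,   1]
No

Characteristic polynomial: det(λI - A) = λ³ - 4λ² + 26λ - 50
By the rational root theorem any rational root is an integer dividing 50; none of those is a root, so p(λ) has no rational roots and hence (being an irreducible cubic) no repeated roots.
Discriminant of the cubic: Δ = -46188
Δ < 0 ⇒ one real eigenvalue and a complex-conjugate pair: λ ≈ 0.8673 + 4.617i, 0.8673 - 4.617i, 2.265
Has complex eigenvalues (not diagonalizable over ℝ).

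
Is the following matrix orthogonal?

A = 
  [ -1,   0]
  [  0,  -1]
Yes

AᵀA = 
  [  1,   0]
  [  0,   1]
= I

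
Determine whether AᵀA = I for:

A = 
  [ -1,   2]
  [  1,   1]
No

AᵀA = 
  [  2,  -1]
  [ -1,   5]
≠ I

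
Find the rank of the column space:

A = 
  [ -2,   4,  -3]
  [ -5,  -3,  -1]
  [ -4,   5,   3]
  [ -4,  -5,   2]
Row reduce:
R2 → R2 - (5/2)·R1
R3 → R3 - (2)·R1
R4 → R4 - (2)·R1
R3 → R3 - (3/13)·R2
R4 → R4 - (1)·R2
R4 → R4 - (1/5)·R3
REF = 
  [  -2,    4,   -3]
  [   0,  -13, 13/2]
  [   0,    0, 15/2]
  [   0,    0,    0]
Pivot columns: 1, 2, 3 → 3 pivots.
dim(Col(A)) = number of pivot columns = 3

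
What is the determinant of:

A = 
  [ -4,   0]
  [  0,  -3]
12

For a 2×2 matrix, det = ad - bc = (-4)(-3) - (0)(0) = 12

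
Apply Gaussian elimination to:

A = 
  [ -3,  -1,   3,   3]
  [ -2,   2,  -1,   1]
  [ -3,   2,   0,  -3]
Row operations:
R2 → R2 - (2/3)·R1
R3 → R3 - (1)·R1
R3 → R3 - (9/8)·R2

Resulting echelon form:
REF = 
  [   -3,    -1,     3,     3]
  [    0,   8/3,    -3,    -1]
  [    0,     0,   3/8, -39/8]

Rank = 3 (number of non-zero pivot rows).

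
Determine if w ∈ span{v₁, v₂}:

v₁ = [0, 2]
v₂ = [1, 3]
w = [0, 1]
Yes

Form the augmented matrix and row-reduce:
[v₁|v₂|w] = 
  [  0,   1,   0]
  [  2,   3,   1]
Swap R1 ↔ R2
REF = 
  [  2,   3,   1]
  [  0,   1,   0]

No row of the form [0 0 | nonzero], so the system is consistent. Back-substitution gives c₁ = 1/2, c₂ = 0: w = (1/2)·v₁ + (0)·v₂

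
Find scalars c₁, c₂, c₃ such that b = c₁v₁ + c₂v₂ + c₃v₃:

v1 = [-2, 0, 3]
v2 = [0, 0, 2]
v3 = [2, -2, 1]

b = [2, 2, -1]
c1 = -2, c2 = 3, c3 = -1

b = -2·v1 + 3·v2 + -1·v3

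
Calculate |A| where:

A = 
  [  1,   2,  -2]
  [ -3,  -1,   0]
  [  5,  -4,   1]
-29

Cofactor expansion along row 1:
det(A) = (1)·((-1)(1) - (0)(-4)) - (2)·((-3)(1) - (0)(5)) + (-2)·((-3)(-4) - (-1)(5))
  = (1)(-1) - (2)(-3) + (-2)(17)
  = -29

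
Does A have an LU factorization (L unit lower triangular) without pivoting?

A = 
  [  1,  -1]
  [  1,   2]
Yes.
A[1,1] = 1 ≠ 0, so Gaussian elimination proceeds without a row swap: multiplier ℓ₂₁ = (1)/(1) = 1, and U[2,2] = 2 - (1)(-1) = 3.
L = 
  [  1,   0]
  [  1,   1]
U = 
  [  1,  -1]
  [  0,   3]
Check row 2 of LU: [(1)(1), (1)(-1) + 3] = [1, 2] = row 2 of A ✓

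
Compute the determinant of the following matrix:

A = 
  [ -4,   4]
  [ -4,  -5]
36

For a 2×2 matrix, det = ad - bc = (-4)(-5) - (4)(-4) = 36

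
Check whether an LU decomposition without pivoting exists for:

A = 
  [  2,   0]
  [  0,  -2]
Yes.
A[1,1] = 2 ≠ 0, so Gaussian elimination proceeds without a row swap: multiplier ℓ₂₁ = (0)/(2) = 0, and U[2,2] = -2 - (0)(0) = -2.
L = 
  [  1,   0]
  [  0,   1]
U = 
  [  2,   0]
  [  0,  -2]
Check row 2 of LU: [(0)(2), (0)(0) + (-2)] = [0, -2] = row 2 of A ✓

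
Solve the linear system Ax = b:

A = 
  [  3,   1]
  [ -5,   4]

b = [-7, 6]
Row reduce the augmented matrix [A|b]:
R2 → R2 + (5/3)·R1
REF = 
  [    3,     1,    -7]
  [    0,  17/3, -17/3]

Back-substitution:
x₂ = (-17/3) / (17/3) = -1
x₁ = (-7 - (1)(-1)) / 3 = -2

x = [-2, -1]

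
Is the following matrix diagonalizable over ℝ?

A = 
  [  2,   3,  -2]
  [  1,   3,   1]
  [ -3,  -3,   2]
No

Characteristic polynomial: det(λI - A) = λ³ - 7λ² + 10λ + 9
By the rational root theorem any rational root is an integer dividing 9; none of those is a root, so p(λ) has no rational roots and hence (being an irreducible cubic) no repeated roots.
Discriminant of the cubic: Δ = -279
Δ < 0 ⇒ one real eigenvalue and a complex-conjugate pair: λ ≈ 3.807 + 0.4236i, 3.807 - 0.4236i, -0.6135
Has complex eigenvalues (not diagonalizable over ℝ).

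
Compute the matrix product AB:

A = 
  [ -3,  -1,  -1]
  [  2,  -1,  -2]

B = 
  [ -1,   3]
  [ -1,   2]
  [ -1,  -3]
A is 2×3 and B is 3×2, so AB is 2×2. Each entry is (row of A)·(column of B):
AB[1,1] = (-3)(-1) + (-1)(-1) + (-1)(-1) = 5
AB[1,2] = (-3)(3) + (-1)(2) + (-1)(-3) = -8
AB[2,1] = (2)(-1) + (-1)(-1) + (-2)(-1) = 1
AB[2,2] = (2)(3) + (-1)(2) + (-2)(-3) = 10

AB = 
  [  5,  -8]
  [  1,  10]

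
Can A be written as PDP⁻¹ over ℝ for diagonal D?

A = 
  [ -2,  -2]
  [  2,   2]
No

tr(A) = 0, det(A) = 0
Characteristic polynomial: λ² - tr(A)λ + det(A) = λ²
λ² = λ²
Eigenvalues: 0, 0
λ=0: alg. mult. = 2, geom. mult. = 2 - rank(A - (0)I) = 2 - 1 = 1
Sum of geometric multiplicities = 1 < n = 2, so there aren't enough independent eigenvectors.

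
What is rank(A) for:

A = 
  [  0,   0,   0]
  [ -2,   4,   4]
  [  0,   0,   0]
rank(A) = 1

Row reduce:
Swap R1 ↔ R2
REF = 
  [ -2,   4,   4]
  [  0,   0,   0]
  [  0,   0,   0]
Pivot columns: 1 → 1 pivot.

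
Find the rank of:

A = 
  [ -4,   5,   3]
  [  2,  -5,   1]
Row reduce:
R2 → R2 + (1/2)·R1
REF = 
  [  -4,    5,    3]
  [   0, -5/2,  5/2]
Pivot columns: 1, 2 → 2 pivots.

rank(A) = 2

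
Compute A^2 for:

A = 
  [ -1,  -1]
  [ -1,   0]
A² = A·A:
A²[1,1] = (-1)(-1) + (-1)(-1) = 2
A²[1,2] = (-1)(-1) + (-1)(0) = 1
A²[2,1] = (-1)(-1) + (0)(-1) = 1
A²[2,2] = (-1)(-1) + (0)(0) = 1
A² = 
  [  2,   1]
  [  1,   1]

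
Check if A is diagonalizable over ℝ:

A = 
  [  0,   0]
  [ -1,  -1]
Yes

tr(A) = -1, det(A) = 0
Characteristic polynomial: λ² - tr(A)λ + det(A) = λ² + λ
λ² + λ = λ(λ + 1)
Eigenvalues: 0, -1
λ=-1: alg. mult. = 1, geom. mult. = 2 - rank(A - (-1)I) = 2 - 1 = 1
λ=0: alg. mult. = 1, geom. mult. = 2 - rank(A - (0)I) = 2 - 1 = 1
Sum of geometric multiplicities equals n, so A has n independent eigenvectors.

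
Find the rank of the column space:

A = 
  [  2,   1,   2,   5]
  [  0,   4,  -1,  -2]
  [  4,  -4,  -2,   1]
Row reduce:
R3 → R3 - (2)·R1
R3 → R3 + (3/2)·R2
REF = 
  [    2,     1,     2,     5]
  [    0,     4,    -1,    -2]
  [    0,     0, -15/2,   -12]
Pivot columns: 1, 2, 3 → 3 pivots.
dim(Col(A)) = number of pivot columns = 3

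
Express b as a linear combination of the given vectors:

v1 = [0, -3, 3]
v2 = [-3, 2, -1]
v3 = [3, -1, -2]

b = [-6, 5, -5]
c1 = 0, c2 = 3, c3 = 1

b = 0·v1 + 3·v2 + 1·v3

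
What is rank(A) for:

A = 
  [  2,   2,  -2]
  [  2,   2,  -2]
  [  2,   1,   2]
rank(A) = 2

Row reduce:
R2 → R2 - (1)·R1
R3 → R3 - (1)·R1
Swap R2 ↔ R3
REF = 
  [  2,   2,  -2]
  [  0,  -1,   4]
  [  0,   0,   0]
Pivot columns: 1, 2 → 2 pivots.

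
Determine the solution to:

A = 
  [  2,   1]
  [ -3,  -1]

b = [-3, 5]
Row reduce the augmented matrix [A|b]:
R2 → R2 + (3/2)·R1
REF = 
  [  2,   1,  -3]
  [  0, 1/2, 1/2]

Back-substitution:
x₂ = (1/2) / (1/2) = 1
x₁ = (-3 - (1)(1)) / 2 = -2

x = [-2, 1]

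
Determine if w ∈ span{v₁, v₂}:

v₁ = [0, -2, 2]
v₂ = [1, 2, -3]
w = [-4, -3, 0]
No

Form the augmented matrix and row-reduce:
[v₁|v₂|w] = 
  [  0,   1,  -4]
  [ -2,   2,  -3]
  [  2,  -3,   0]
Swap R1 ↔ R2
R3 → R3 + (1)·R1
R3 → R3 + (1)·R2
REF = 
  [ -2,   2,  -3]
  [  0,   1,  -4]
  [  0,   0,  -7]

Row 3 reads [0 0 | -7], i.e. 0 = -7, so the system is inconsistent and w ∉ span{v₁, v₂}.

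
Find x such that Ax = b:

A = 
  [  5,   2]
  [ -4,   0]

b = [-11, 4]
x = [-1, -3]

Row reduce the augmented matrix [A|b]:
R2 → R2 + (4/5)·R1
REF = 
  [    5,     2,   -11]
  [    0,   8/5, -24/5]

Back-substitution:
x₂ = (-24/5) / (8/5) = -3
x₁ = (-11 - (2)(-3)) / 5 = -1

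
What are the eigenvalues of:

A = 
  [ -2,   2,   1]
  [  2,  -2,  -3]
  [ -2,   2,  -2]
λ = 0, -3 + i√7, -3 - i√7  (≈ 0, -3 + 2.646i, -3 - 2.646i)

Characteristic polynomial: det(λI - A) = λ³ + 6λ² + 16λ
The constant term is 0, so λ = 0 is a root: p(λ) = λ(λ² + 6λ + 16)
λ² + 6λ + 16 = 0  ⇒  λ = (-6 ± √((6)² - 4·(16)))/2 = (-6 ± √(-28))/2
  = -3 + i√7,  -3 - i√7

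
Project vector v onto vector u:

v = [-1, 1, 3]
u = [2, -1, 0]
v·u = (-1)(2) + (1)(-1) + (3)(0) = -3
u·u = (2)² + (-1)² + (0)² = 5
proj_u(v) = (v·u / u·u) × u = (-3/5) × u

proj_u(v) = [-6/5, 3/5, 0]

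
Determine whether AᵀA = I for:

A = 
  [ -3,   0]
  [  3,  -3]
No

AᵀA = 
  [ 18,  -9]
  [ -9,   9]
≠ I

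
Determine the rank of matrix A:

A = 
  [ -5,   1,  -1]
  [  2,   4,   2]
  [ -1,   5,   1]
Row reduce:
R2 → R2 + (2/5)·R1
R3 → R3 - (1/5)·R1
R3 → R3 - (12/11)·R2
REF = 
  [   -5,     1,    -1]
  [    0,  22/5,   8/5]
  [    0,     0, -6/11]
Pivot columns: 1, 2, 3 → 3 pivots.

rank(A) = 3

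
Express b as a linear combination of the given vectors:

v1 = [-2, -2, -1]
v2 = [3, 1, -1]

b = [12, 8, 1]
c1 = -3, c2 = 2

b = -3·v1 + 2·v2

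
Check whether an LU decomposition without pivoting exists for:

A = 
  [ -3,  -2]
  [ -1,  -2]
Yes.
A[1,1] = -3 ≠ 0, so Gaussian elimination proceeds without a row swap: multiplier ℓ₂₁ = (-1)/(-3) = 1/3, and U[2,2] = -2 - (1/3)(-2) = -4/3.
L = 
  [  1,   0]
  [1/3,   1]
U = 
  [  -3,   -2]
  [   0, -4/3]
Check row 2 of LU: [(1/3)(-3), (1/3)(-2) + (-4/3)] = [-1, -2] = row 2 of A ✓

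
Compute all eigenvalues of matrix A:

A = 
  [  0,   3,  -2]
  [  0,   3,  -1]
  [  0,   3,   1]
Characteristic polynomial: det(λI - A) = λ³ - 4λ² + 6λ
The constant term is 0, so λ = 0 is a root: p(λ) = λ(λ² - 4λ + 6)
λ² - 4λ + 6 = 0  ⇒  λ = (4 ± √((-4)² - 4·(6)))/2 = (4 ± √(-8))/2
  = 2 + i√2,  2 - i√2

λ = 0, 2 + i√2, 2 - i√2  (≈ 0, 2 + 1.414i, 2 - 1.414i)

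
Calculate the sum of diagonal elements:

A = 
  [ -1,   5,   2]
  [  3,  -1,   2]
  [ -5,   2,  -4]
-6

tr(A) = -1 + -1 + -4 = -6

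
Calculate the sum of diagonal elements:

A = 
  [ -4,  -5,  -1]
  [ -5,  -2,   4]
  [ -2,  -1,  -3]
-9

tr(A) = -4 + -2 + -3 = -9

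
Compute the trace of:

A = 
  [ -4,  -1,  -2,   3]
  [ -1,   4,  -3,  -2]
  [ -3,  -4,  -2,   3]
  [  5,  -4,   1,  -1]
-3

tr(A) = -4 + 4 + -2 + -1 = -3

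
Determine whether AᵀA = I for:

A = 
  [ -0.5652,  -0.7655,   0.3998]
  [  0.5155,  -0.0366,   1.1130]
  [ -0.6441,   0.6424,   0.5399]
No

AᵀA = 
  [  1.0001,   0,   0]
  [  0,   1,   0]
  [  0,   0,   1.6901]
≠ I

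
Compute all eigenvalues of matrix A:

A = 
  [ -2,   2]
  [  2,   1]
λ = 2, -3

tr(A) = -1, det(A) = -6
Characteristic polynomial: λ² - tr(A)λ + det(A) = λ² + λ - 6
λ² + λ - 6 = (λ + 3)(λ - 2)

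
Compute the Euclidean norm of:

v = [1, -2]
2.236

||v||₂ = √((1)² + (-2)²) = √5 = 2.236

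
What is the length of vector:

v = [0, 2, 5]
5.385

||v||₂ = √((0)² + (2)² + (5)²) = √29 = 5.385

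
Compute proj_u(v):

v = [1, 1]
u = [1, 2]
proj_u(v) = [3/5, 6/5]

v·u = (1)(1) + (1)(2) = 3
u·u = (1)² + (2)² = 5
proj_u(v) = (v·u / u·u) × u = (3/5) × u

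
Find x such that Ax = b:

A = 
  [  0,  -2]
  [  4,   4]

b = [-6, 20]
Row reduce the augmented matrix [A|b]:
Swap R1 ↔ R2
REF = 
  [  4,   4,  20]
  [  0,  -2,  -6]

Back-substitution:
x₂ = (-6) / (-2) = 3
x₁ = (20 - (4)(3)) / 4 = 2

x = [2, 3]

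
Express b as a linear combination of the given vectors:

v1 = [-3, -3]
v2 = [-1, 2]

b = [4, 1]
c1 = -1, c2 = -1

b = -1·v1 + -1·v2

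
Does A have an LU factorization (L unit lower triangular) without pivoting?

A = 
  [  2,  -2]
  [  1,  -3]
Yes.
A[1,1] = 2 ≠ 0, so Gaussian elimination proceeds without a row swap: multiplier ℓ₂₁ = (1)/(2) = 1/2, and U[2,2] = -3 - (1/2)(-2) = -2.
L = 
  [  1,   0]
  [1/2,   1]
U = 
  [  2,  -2]
  [  0,  -2]
Check row 2 of LU: [(1/2)(2), (1/2)(-2) + (-2)] = [1, -3] = row 2 of A ✓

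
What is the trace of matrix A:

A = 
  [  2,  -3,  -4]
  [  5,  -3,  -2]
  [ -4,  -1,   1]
0

tr(A) = 2 + -3 + 1 = 0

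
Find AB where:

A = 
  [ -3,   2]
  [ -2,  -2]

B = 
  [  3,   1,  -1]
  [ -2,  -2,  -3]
AB = 
  [-13,  -7,  -3]
  [ -2,   2,   8]

A is 2×2 and B is 2×3, so AB is 2×3. Each entry is (row of A)·(column of B):
AB[1,1] = (-3)(3) + (2)(-2) = -13
AB[1,2] = (-3)(1) + (2)(-2) = -7
AB[1,3] = (-3)(-1) + (2)(-3) = -3
AB[2,1] = (-2)(3) + (-2)(-2) = -2
AB[2,2] = (-2)(1) + (-2)(-2) = 2
AB[2,3] = (-2)(-1) + (-2)(-3) = 8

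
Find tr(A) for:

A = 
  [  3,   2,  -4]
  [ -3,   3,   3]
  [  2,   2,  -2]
4

tr(A) = 3 + 3 + -2 = 4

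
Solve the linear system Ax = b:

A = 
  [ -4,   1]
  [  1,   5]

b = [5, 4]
Row reduce the augmented matrix [A|b]:
R2 → R2 + (1/4)·R1
REF = 
  [  -4,    1,    5]
  [   0, 21/4, 21/4]

Back-substitution:
x₂ = (21/4) / (21/4) = 1
x₁ = (5 - (1)(1)) / (-4) = -1

x = [-1, 1]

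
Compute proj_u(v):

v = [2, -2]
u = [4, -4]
v·u = (2)(4) + (-2)(-4) = 16
u·u = (4)² + (-4)² = 32
proj_u(v) = (v·u / u·u) × u = (16/32) × u = (1/2) × u

proj_u(v) = [2, -2]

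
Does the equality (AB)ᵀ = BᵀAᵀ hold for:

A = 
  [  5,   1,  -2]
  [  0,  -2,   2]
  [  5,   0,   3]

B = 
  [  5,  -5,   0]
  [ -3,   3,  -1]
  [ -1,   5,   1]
Yes

(AB)ᵀ = 
  [ 24,   4,  22]
  [-32,   4, -10]
  [ -3,   4,   3]

BᵀAᵀ = 
  [ 24,   4,  22]
  [-32,   4, -10]
  [ -3,   4,   3]

Both sides are equal — this is the standard identity (AB)ᵀ = BᵀAᵀ, which holds for all A, B.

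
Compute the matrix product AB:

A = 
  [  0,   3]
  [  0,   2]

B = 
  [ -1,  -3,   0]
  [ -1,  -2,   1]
AB = 
  [ -3,  -6,   3]
  [ -2,  -4,   2]

A is 2×2 and B is 2×3, so AB is 2×3. Each entry is (row of A)·(column of B):
AB[1,1] = (0)(-1) + (3)(-1) = -3
AB[1,2] = (0)(-3) + (3)(-2) = -6
AB[1,3] = (0)(0) + (3)(1) = 3
AB[2,1] = (0)(-1) + (2)(-1) = -2
AB[2,2] = (0)(-3) + (2)(-2) = -4
AB[2,3] = (0)(0) + (2)(1) = 2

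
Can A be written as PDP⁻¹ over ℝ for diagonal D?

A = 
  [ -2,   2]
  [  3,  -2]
Yes

tr(A) = -4, det(A) = -2
Characteristic polynomial: λ² - tr(A)λ + det(A) = λ² + 4λ - 2
λ² + 4λ - 2 = 0  ⇒  λ = (-4 ± √((4)² - 4·(-2)))/2 = (-4 ± √(24))/2
  = -2 + √6,  -2 - √6
Eigenvalues: -2 + √6, -2 - √6  (≈ 0.4495, -4.449)
The two irrational eigenvalues are distinct (simple), so each has alg. mult. = geom. mult. = 1.
Sum of geometric multiplicities equals n, so A has n independent eigenvectors.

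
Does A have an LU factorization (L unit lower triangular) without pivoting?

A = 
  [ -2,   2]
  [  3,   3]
Yes.
A[1,1] = -2 ≠ 0, so Gaussian elimination proceeds without a row swap: multiplier ℓ₂₁ = (3)/(-2) = -3/2, and U[2,2] = 3 - (-3/2)(2) = 6.
L = 
  [   1,    0]
  [-3/2,    1]
U = 
  [ -2,   2]
  [  0,   6]
Check row 2 of LU: [(-3/2)(-2), (-3/2)(2) + 6] = [3, 3] = row 2 of A ✓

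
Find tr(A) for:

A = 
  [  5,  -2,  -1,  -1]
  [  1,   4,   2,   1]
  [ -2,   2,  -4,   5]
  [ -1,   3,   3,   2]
7

tr(A) = 5 + 4 + -4 + 2 = 7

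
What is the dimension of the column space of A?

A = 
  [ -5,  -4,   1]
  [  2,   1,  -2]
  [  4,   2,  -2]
Row reduce:
R2 → R2 + (2/5)·R1
R3 → R3 + (4/5)·R1
R3 → R3 - (2)·R2
REF = 
  [  -5,   -4,    1]
  [   0, -3/5, -8/5]
  [   0,    0,    2]
Pivot columns: 1, 2, 3 → 3 pivots.
dim(Col(A)) = number of pivot columns = 3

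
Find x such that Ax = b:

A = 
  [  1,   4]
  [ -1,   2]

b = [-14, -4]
Row reduce the augmented matrix [A|b]:
R2 → R2 + (1)·R1
REF = 
  [  1,   4, -14]
  [  0,   6, -18]

Back-substitution:
x₂ = (-18) / 6 = -3
x₁ = (-14 - (4)(-3)) / 1 = -2

x = [-2, -3]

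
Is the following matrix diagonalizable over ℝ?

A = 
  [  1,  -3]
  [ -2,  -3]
Yes

tr(A) = -2, det(A) = -9
Characteristic polynomial: λ² - tr(A)λ + det(A) = λ² + 2λ - 9
λ² + 2λ - 9 = 0  ⇒  λ = (-2 ± √((2)² - 4·(-9)))/2 = (-2 ± √(40))/2
  = -1 + √10,  -1 - √10
Eigenvalues: -1 + √10, -1 - √10  (≈ 2.162, -4.162)
The two irrational eigenvalues are distinct (simple), so each has alg. mult. = geom. mult. = 1.
Sum of geometric multiplicities equals n, so A has n independent eigenvectors.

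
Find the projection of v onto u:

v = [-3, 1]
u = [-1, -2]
v·u = (-3)(-1) + (1)(-2) = 1
u·u = (-1)² + (-2)² = 5
proj_u(v) = (v·u / u·u) × u = (1/5) × u

proj_u(v) = [-1/5, -2/5]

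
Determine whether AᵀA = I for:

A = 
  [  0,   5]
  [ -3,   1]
No

AᵀA = 
  [  9,  -3]
  [ -3,  26]
≠ I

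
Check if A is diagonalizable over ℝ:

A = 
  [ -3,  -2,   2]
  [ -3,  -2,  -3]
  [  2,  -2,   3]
Yes

Characteristic polynomial: det(λI - A) = λ³ + 2λ² - 25λ - 50
Testing integer divisors of the constant term: p(-2) = 0, so (λ + 2) is a factor:
p(λ) = (λ + 2)(λ² - 25)
λ² - 25 = (λ + 5)(λ - 5)
Eigenvalues: -2, 5, -5
λ=-5: alg. mult. = 1, geom. mult. = 3 - rank(A - (-5)I) = 3 - 2 = 1
λ=-2: alg. mult. = 1, geom. mult. = 3 - rank(A - (-2)I) = 3 - 2 = 1
λ=5: alg. mult. = 1, geom. mult. = 3 - rank(A - (5)I) = 3 - 2 = 1
Sum of geometric multiplicities equals n, so A has n independent eigenvectors.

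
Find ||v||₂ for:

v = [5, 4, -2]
6.708

||v||₂ = √((5)² + (4)² + (-2)²) = √45 = 6.708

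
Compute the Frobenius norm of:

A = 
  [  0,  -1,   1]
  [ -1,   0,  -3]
||A||_F = 3.464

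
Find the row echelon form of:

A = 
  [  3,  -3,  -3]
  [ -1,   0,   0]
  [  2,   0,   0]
Row operations:
R2 → R2 + (1/3)·R1
R3 → R3 - (2/3)·R1
R3 → R3 + (2)·R2

Resulting echelon form:
REF = 
  [  3,  -3,  -3]
  [  0,  -1,  -1]
  [  0,   0,   0]

Rank = 2 (number of non-zero pivot rows).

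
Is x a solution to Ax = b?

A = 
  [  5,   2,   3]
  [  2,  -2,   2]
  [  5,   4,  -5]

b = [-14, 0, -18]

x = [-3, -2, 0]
No

Ax = [-19, -2, -23] ≠ b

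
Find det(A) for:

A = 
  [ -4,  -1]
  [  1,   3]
-11

For a 2×2 matrix, det = ad - bc = (-4)(3) - (-1)(1) = -11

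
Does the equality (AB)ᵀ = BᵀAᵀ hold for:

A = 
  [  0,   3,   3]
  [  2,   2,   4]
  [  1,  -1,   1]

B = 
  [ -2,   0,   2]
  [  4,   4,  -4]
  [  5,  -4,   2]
Yes

(AB)ᵀ = 
  [ 27,  24,  -1]
  [  0,  -8,  -8]
  [ -6,   4,   8]

BᵀAᵀ = 
  [ 27,  24,  -1]
  [  0,  -8,  -8]
  [ -6,   4,   8]

Both sides are equal — this is the standard identity (AB)ᵀ = BᵀAᵀ, which holds for all A, B.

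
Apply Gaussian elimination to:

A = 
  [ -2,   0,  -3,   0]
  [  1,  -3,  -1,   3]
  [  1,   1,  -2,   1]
Row operations:
R2 → R2 + (1/2)·R1
R3 → R3 + (1/2)·R1
R3 → R3 + (1/3)·R2

Resulting echelon form:
REF = 
  [   -2,     0,    -3,     0]
  [    0,    -3,  -5/2,     3]
  [    0,     0, -13/3,     2]

Rank = 3 (number of non-zero pivot rows).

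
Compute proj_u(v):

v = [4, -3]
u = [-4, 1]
v·u = (4)(-4) + (-3)(1) = -19
u·u = (-4)² + (1)² = 17
proj_u(v) = (v·u / u·u) × u = (-19/17) × u

proj_u(v) = [76/17, -19/17]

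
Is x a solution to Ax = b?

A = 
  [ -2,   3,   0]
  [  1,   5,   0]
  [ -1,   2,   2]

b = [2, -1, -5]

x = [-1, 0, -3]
Yes

Ax = [2, -1, -5] = b ✓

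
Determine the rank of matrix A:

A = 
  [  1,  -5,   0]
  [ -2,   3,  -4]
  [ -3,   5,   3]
rank(A) = 3

Row reduce:
R2 → R2 + (2)·R1
R3 → R3 + (3)·R1
R3 → R3 - (10/7)·R2
REF = 
  [   1,   -5,    0]
  [   0,   -7,   -4]
  [   0,    0, 61/7]
Pivot columns: 1, 2, 3 → 3 pivots.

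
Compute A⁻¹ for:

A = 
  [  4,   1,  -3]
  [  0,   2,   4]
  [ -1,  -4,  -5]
det(A) = (4)·((2)(-5) - (4)(-4)) - (1)·((0)(-5) - (4)(-1)) + (-3)·((0)(-4) - (2)(-1))
  = (4)(6) - (1)(4) + (-3)(2)
  = 14
det(A) = 14 ≠ 0, so A is invertible.

Cofactors Cᵢⱼ = (-1)ⁱ⁺ʲ·Mᵢⱼ:
C = 
  [  6,  -4,   2]
  [ 17, -23,  15]
  [ 10, -16,   8]

adj(A) = Cᵀ:
adj(A) = 
  [  6,  17,  10]
  [ -4, -23, -16]
  [  2,  15,   8]

A⁻¹ = (1/14) · adj(A):
A⁻¹ = 
  [   3/7,  17/14,    5/7]
  [  -2/7, -23/14,   -8/7]
  [   1/7,  15/14,    4/7]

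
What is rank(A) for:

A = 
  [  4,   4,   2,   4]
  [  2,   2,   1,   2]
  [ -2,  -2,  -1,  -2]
rank(A) = 1

Row reduce:
R2 → R2 - (1/2)·R1
R3 → R3 + (1/2)·R1
REF = 
  [  4,   4,   2,   4]
  [  0,   0,   0,   0]
  [  0,   0,   0,   0]
Pivot columns: 1 → 1 pivot.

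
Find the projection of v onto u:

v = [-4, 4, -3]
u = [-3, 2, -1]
v·u = (-4)(-3) + (4)(2) + (-3)(-1) = 23
u·u = (-3)² + (2)² + (-1)² = 14
proj_u(v) = (v·u / u·u) × u = (23/14) × u

proj_u(v) = [-69/14, 23/7, -23/14]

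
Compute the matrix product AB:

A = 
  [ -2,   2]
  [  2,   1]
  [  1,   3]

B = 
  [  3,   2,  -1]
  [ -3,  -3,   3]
A is 3×2 and B is 2×3, so AB is 3×3. Each entry is (row of A)·(column of B):
AB[1,1] = (-2)(3) + (2)(-3) = -12
AB[1,2] = (-2)(2) + (2)(-3) = -10
AB[1,3] = (-2)(-1) + (2)(3) = 8
AB[2,1] = (2)(3) + (1)(-3) = 3
AB[2,2] = (2)(2) + (1)(-3) = 1
AB[2,3] = (2)(-1) + (1)(3) = 1
AB[3,1] = (1)(3) + (3)(-3) = -6
AB[3,2] = (1)(2) + (3)(-3) = -7
AB[3,3] = (1)(-1) + (3)(3) = 8

AB = 
  [-12, -10,   8]
  [  3,   1,   1]
  [ -6,  -7,   8]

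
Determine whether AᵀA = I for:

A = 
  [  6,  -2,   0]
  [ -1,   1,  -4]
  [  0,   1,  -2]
No

AᵀA = 
  [ 37, -13,   4]
  [-13,   6,  -6]
  [  4,  -6,  20]
≠ I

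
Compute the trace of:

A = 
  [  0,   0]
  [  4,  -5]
-5

tr(A) = 0 + -5 = -5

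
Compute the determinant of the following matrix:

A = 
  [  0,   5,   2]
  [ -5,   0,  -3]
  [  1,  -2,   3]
80

Cofactor expansion along row 1:
det(A) = (0)·((0)(3) - (-3)(-2)) - (5)·((-5)(3) - (-3)(1)) + (2)·((-5)(-2) - (0)(1))
  = (0)(-6) - (5)(-12) + (2)(10)
  = 80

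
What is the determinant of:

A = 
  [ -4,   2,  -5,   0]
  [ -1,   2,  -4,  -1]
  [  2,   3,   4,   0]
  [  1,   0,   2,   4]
Cofactor expansion along row 1: det(A) = a₁₁M₁₁ - a₁₂M₁₂ + a₁₃M₁₃ - a₁₄M₁₄

M₁₁ = det[[2, -4, -1]; [3, 4, 0]; [0, 2, 4]]
  = (2)·((4)(4) - (0)(2)) - (-4)·((3)(4) - (0)(0)) + (-1)·((3)(2) - (4)(0))
  = (2)(16) - (-4)(12) + (-1)(6)
  = 74
M₁₂ = det[[-1, -4, -1]; [2, 4, 0]; [1, 2, 4]]
  = (-1)·((4)(4) - (0)(2)) - (-4)·((2)(4) - (0)(1)) + (-1)·((2)(2) - (4)(1))
  = (-1)(16) - (-4)(8) + (-1)(0)
  = 16
M₁₃ = det[[-1, 2, -1]; [2, 3, 0]; [1, 0, 4]]
  = (-1)·((3)(4) - (0)(0)) - (2)·((2)(4) - (0)(1)) + (-1)·((2)(0) - (3)(1))
  = (-1)(12) - (2)(8) + (-1)(-3)
  = -25
M₁₄ = det[[-1, 2, -4]; [2, 3, 4]; [1, 0, 2]]
  = (-1)·((3)(2) - (4)(0)) - (2)·((2)(2) - (4)(1)) + (-4)·((2)(0) - (3)(1))
  = (-1)(6) - (2)(0) + (-4)(-3)
  = 6

det(A) = (-4)(74) - (2)(16) + (-5)(-25) - (0)(6) = -203

det(A) = -203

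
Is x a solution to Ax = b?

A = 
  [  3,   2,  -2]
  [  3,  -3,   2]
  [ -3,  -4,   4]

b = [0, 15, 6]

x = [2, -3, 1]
No

Ax = [-2, 17, 10] ≠ b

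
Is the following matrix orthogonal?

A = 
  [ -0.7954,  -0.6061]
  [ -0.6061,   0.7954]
Yes

AᵀA = 
  [  1,   0]
  [  0,   1]
≈ I (equal to I up to the 4-dp rounding of the entries)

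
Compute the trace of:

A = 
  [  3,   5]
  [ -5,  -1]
2

tr(A) = 3 + -1 = 2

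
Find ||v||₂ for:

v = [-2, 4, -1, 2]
5

||v||₂ = √((-2)² + (4)² + (-1)² + (2)²) = √25 = 5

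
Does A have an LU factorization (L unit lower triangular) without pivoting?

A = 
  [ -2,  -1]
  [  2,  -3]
Yes.
A[1,1] = -2 ≠ 0, so Gaussian elimination proceeds without a row swap: multiplier ℓ₂₁ = (2)/(-2) = -1, and U[2,2] = -3 - (-1)(-1) = -4.
L = 
  [  1,   0]
  [ -1,   1]
U = 
  [ -2,  -1]
  [  0,  -4]
Check row 2 of LU: [(-1)(-2), (-1)(-1) + (-4)] = [2, -3] = row 2 of A ✓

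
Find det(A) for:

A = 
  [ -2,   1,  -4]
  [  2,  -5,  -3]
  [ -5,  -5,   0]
185

Cofactor expansion along row 1:
det(A) = (-2)·((-5)(0) - (-3)(-5)) - (1)·((2)(0) - (-3)(-5)) + (-4)·((2)(-5) - (-5)(-5))
  = (-2)(-15) - (1)(-15) + (-4)(-35)
  = 185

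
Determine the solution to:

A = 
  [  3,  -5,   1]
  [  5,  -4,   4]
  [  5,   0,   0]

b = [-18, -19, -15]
Row reduce the augmented matrix [A|b]:
R2 → R2 - (5/3)·R1
R3 → R3 - (5/3)·R1
R3 → R3 - (25/13)·R2
REF = 
  [     3,     -5,      1,    -18]
  [     0,   13/3,    7/3,     11]
  [     0,      0, -80/13, -80/13]

Back-substitution:
x₃ = (-80/13) / (-80/13) = 1
x₂ = (11 - (7/3)(1)) / (13/3) = 2
x₁ = (-18 - (-5)(2) - (1)(1)) / 3 = -3

x = [-3, 2, 1]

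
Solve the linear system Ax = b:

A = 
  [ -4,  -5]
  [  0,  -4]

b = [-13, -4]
Row reduce the augmented matrix [A|b]:
(already in echelon form)
REF = 
  [ -4,  -5, -13]
  [  0,  -4,  -4]

Back-substitution:
x₂ = (-4) / (-4) = 1
x₁ = (-13 - (-5)(1)) / (-4) = 2

x = [2, 1]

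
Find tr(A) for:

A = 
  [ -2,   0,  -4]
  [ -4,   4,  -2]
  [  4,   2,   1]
3

tr(A) = -2 + 4 + 1 = 3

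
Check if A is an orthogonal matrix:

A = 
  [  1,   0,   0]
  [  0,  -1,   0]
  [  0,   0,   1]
Yes

AᵀA = 
  [  1,   0,   0]
  [  0,   1,   0]
  [  0,   0,   1]
= I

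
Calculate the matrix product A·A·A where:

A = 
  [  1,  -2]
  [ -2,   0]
A^3 = 
  [  9, -10]
  [-10,   4]

A² = A·A:
A²[1,1] = (1)(1) + (-2)(-2) = 5
A²[1,2] = (1)(-2) + (-2)(0) = -2
A²[2,1] = (-2)(1) + (0)(-2) = -2
A²[2,2] = (-2)(-2) + (0)(0) = 4
A² = 
  [  5,  -2]
  [ -2,   4]

A^3 = A^2·A:
A^3[1,1] = (5)(1) + (-2)(-2) = 9
A^3[1,2] = (5)(-2) + (-2)(0) = -10
A^3[2,1] = (-2)(1) + (4)(-2) = -10
A^3[2,2] = (-2)(-2) + (4)(0) = 4
A^3 = 
  [  9, -10]
  [-10,   4]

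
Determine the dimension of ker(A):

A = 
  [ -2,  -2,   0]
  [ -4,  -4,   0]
nullity(A) = 2

Row reduce:
R2 → R2 - (2)·R1
REF = 
  [ -2,  -2,   0]
  [  0,   0,   0]
Pivot columns: 1 → 1 pivot.
rank(A) = 1, so nullity(A) = 3 - 1 = 2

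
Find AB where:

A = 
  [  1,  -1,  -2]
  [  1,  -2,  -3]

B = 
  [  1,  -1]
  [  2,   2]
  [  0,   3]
AB = 
  [ -1,  -9]
  [ -3, -14]

A is 2×3 and B is 3×2, so AB is 2×2. Each entry is (row of A)·(column of B):
AB[1,1] = (1)(1) + (-1)(2) + (-2)(0) = -1
AB[1,2] = (1)(-1) + (-1)(2) + (-2)(3) = -9
AB[2,1] = (1)(1) + (-2)(2) + (-3)(0) = -3
AB[2,2] = (1)(-1) + (-2)(2) + (-3)(3) = -14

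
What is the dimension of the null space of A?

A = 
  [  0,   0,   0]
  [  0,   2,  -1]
nullity(A) = 2

Row reduce:
Swap R1 ↔ R2
REF = 
  [  0,   2,  -1]
  [  0,   0,   0]
Pivot columns: 2 → 1 pivot.
rank(A) = 1, so nullity(A) = 3 - 1 = 2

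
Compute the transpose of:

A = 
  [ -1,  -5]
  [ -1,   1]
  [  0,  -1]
Aᵀ = 
  [ -1,  -1,   0]
  [ -5,   1,  -1]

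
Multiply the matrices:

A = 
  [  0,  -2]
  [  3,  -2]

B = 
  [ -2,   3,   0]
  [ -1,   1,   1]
AB = 
  [  2,  -2,  -2]
  [ -4,   7,  -2]

A is 2×2 and B is 2×3, so AB is 2×3. Each entry is (row of A)·(column of B):
AB[1,1] = (0)(-2) + (-2)(-1) = 2
AB[1,2] = (0)(3) + (-2)(1) = -2
AB[1,3] = (0)(0) + (-2)(1) = -2
AB[2,1] = (3)(-2) + (-2)(-1) = -4
AB[2,2] = (3)(3) + (-2)(1) = 7
AB[2,3] = (3)(0) + (-2)(1) = -2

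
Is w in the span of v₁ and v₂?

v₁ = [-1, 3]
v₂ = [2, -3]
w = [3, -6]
Yes

Form the augmented matrix and row-reduce:
[v₁|v₂|w] = 
  [ -1,   2,   3]
  [  3,  -3,  -6]
R2 → R2 + (3)·R1
REF = 
  [ -1,   2,   3]
  [  0,   3,   3]

No row of the form [0 0 | nonzero], so the system is consistent. Back-substitution gives c₁ = -1, c₂ = 1: w = (-1)·v₁ + (1)·v₂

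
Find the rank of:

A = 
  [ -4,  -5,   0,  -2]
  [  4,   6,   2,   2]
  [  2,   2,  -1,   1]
rank(A) = 2

Row reduce:
R2 → R2 + (1)·R1
R3 → R3 + (1/2)·R1
R3 → R3 + (1/2)·R2
REF = 
  [ -4,  -5,   0,  -2]
  [  0,   1,   2,   0]
  [  0,   0,   0,   0]
Pivot columns: 1, 2 → 2 pivots.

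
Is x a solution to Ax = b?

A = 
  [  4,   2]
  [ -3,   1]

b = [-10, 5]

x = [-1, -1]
No

Ax = [-6, 2] ≠ b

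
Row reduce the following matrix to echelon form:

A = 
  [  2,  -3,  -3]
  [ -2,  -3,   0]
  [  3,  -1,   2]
Row operations:
R2 → R2 + (1)·R1
R3 → R3 - (3/2)·R1
R3 → R3 + (7/12)·R2

Resulting echelon form:
REF = 
  [   2,   -3,   -3]
  [   0,   -6,   -3]
  [   0,    0, 19/4]

Rank = 3 (number of non-zero pivot rows).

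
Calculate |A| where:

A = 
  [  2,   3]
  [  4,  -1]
-14

For a 2×2 matrix, det = ad - bc = (2)(-1) - (3)(4) = -14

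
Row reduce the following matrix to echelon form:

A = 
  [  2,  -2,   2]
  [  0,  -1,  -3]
Row operations:
No row operations needed (already in echelon form).

Resulting echelon form:
REF = 
  [  2,  -2,   2]
  [  0,  -1,  -3]

Rank = 2 (number of non-zero pivot rows).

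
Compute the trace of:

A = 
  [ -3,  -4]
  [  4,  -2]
-5

tr(A) = -3 + -2 = -5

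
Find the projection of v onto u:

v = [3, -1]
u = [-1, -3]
proj_u(v) = [0, 0]

v·u = (3)(-1) + (-1)(-3) = 0
u·u = (-1)² + (-3)² = 10
proj_u(v) = (v·u / u·u) × u = (0/10) × u = (0) × u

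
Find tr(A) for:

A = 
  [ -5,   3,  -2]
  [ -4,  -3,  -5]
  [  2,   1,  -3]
-11

tr(A) = -5 + -3 + -3 = -11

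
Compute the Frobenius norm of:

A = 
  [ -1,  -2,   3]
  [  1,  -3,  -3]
||A||_F = 5.745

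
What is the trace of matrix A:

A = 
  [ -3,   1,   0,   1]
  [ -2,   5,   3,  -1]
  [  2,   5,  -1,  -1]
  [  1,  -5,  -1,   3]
4

tr(A) = -3 + 5 + -1 + 3 = 4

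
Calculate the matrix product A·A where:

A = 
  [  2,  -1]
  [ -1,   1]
A² = A·A:
A²[1,1] = (2)(2) + (-1)(-1) = 5
A²[1,2] = (2)(-1) + (-1)(1) = -3
A²[2,1] = (-1)(2) + (1)(-1) = -3
A²[2,2] = (-1)(-1) + (1)(1) = 2
A² = 
  [  5,  -3]
  [ -3,   2]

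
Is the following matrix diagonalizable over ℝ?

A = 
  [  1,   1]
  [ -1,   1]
No

tr(A) = 2, det(A) = 2
Characteristic polynomial: λ² - tr(A)λ + det(A) = λ² - 2λ + 2
λ² - 2λ + 2 = 0  ⇒  λ = (2 ± √((-2)² - 4·(2)))/2 = (2 ± √(-4))/2
  = 1 + i,  1 - i
Eigenvalues: 1 + i, 1 - i  (≈ 1 + 1i, 1 - 1i)
Has complex eigenvalues (not diagonalizable over ℝ).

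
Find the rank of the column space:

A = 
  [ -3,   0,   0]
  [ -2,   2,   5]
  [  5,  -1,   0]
Row reduce:
R2 → R2 - (2/3)·R1
R3 → R3 + (5/3)·R1
R3 → R3 + (1/2)·R2
REF = 
  [ -3,   0,   0]
  [  0,   2,   5]
  [  0,   0, 5/2]
Pivot columns: 1, 2, 3 → 3 pivots.
dim(Col(A)) = number of pivot columns = 3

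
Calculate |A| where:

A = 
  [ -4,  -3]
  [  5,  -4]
31

For a 2×2 matrix, det = ad - bc = (-4)(-4) - (-3)(5) = 31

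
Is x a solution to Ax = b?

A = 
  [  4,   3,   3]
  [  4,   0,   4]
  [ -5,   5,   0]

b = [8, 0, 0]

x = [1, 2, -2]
No

Ax = [4, -4, 5] ≠ b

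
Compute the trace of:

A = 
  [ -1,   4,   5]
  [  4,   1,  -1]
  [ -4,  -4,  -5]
-5

tr(A) = -1 + 1 + -5 = -5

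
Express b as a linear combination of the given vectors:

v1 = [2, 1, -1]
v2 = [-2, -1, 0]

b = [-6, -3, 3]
c1 = -3, c2 = 0

b = -3·v1 + 0·v2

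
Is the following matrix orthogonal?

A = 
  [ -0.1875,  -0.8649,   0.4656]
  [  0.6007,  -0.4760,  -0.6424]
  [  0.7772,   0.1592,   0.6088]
Yes

AᵀA = 
  [  1,   0,   0]
  [  0,   1,   0]
  [  0,   0,   1.0001]
≈ I (equal to I up to the 4-dp rounding of the entries)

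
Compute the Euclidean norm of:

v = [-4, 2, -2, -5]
7

||v||₂ = √((-4)² + (2)² + (-2)² + (-5)²) = √49 = 7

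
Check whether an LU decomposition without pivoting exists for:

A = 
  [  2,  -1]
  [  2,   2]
Yes.
A[1,1] = 2 ≠ 0, so Gaussian elimination proceeds without a row swap: multiplier ℓ₂₁ = (2)/(2) = 1, and U[2,2] = 2 - (1)(-1) = 3.
L = 
  [  1,   0]
  [  1,   1]
U = 
  [  2,  -1]
  [  0,   3]
Check row 2 of LU: [(1)(2), (1)(-1) + 3] = [2, 2] = row 2 of A ✓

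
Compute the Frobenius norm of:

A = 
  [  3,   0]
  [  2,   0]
||A||_F = 3.606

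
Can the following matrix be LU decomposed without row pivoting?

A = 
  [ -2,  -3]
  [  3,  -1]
Yes.
A[1,1] = -2 ≠ 0, so Gaussian elimination proceeds without a row swap: multiplier ℓ₂₁ = (3)/(-2) = -3/2, and U[2,2] = -1 - (-3/2)(-3) = -11/2.
L = 
  [   1,    0]
  [-3/2,    1]
U = 
  [   -2,    -3]
  [    0, -11/2]
Check row 2 of LU: [(-3/2)(-2), (-3/2)(-3) + (-11/2)] = [3, -1] = row 2 of A ✓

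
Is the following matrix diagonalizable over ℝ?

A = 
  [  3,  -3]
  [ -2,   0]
Yes

tr(A) = 3, det(A) = -6
Characteristic polynomial: λ² - tr(A)λ + det(A) = λ² - 3λ - 6
λ² - 3λ - 6 = 0  ⇒  λ = (3 ± √((-3)² - 4·(-6)))/2 = (3 ± √(33))/2
  = (3 + √33)/2,  (3 - √33)/2
Eigenvalues: (3 + √33)/2, (3 - √33)/2  (≈ 4.372, -1.372)
The two irrational eigenvalues are distinct (simple), so each has alg. mult. = geom. mult. = 1.
Sum of geometric multiplicities equals n, so A has n independent eigenvectors.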